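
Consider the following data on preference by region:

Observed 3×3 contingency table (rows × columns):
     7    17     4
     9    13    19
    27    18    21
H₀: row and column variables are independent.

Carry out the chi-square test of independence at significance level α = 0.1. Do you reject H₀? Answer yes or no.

reject H₀: yes

Row totals [28, 41, 66], col totals [43, 48, 44], n=135
χ² = (7−8.92)²/8.92 + (17−9.96)²/9.96 + (4−9.13)²/9.13 + (9−13.06)²/13.06 + (13−14.58)²/14.58 + (19−13.36)²/13.36 + (27−21.02)²/21.02 + (18−23.47)²/23.47 + (21−21.51)²/21.51 = 15.0723
df = 4
p-value (upper-tail) = 0.00455
At α=0.1: p < α → reject H₀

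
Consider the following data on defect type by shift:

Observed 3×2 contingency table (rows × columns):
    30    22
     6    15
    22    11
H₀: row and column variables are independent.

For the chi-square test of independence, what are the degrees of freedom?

df = (r−1)(c−1) = (3−1)·(2−1) = 2

degrees of freedom = 2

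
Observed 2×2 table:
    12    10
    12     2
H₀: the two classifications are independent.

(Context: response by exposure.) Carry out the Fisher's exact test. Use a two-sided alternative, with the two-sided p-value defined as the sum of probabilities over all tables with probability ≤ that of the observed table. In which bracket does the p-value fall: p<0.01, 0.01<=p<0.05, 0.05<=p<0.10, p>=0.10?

Margins: r₁=22, r₂=14, c₁=24, c₂=12, n=36
p_obs = C(22,12)·C(14,12)/C(36,24); sum pmf over tables with pmf ≤ p_obs
p-value (two-sided) = 0.07562
→ bracket: 0.05<=p<0.10

p-value bracket: 0.05<=p<0.10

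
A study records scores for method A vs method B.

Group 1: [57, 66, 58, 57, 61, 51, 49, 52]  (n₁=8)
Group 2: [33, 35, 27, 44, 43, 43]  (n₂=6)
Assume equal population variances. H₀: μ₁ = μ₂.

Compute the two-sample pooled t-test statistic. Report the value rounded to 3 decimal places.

x̄₁=56.375, s₁=5.605, n₁=8
x̄₂=37.500, s₂=6.921, n₂=6
s_p² = [7·5.605² + 5·6.921²]/12 = 38.2812
SE = √(s_p²·(1/8+1/6)) = 3.3415
t = (56.375−37.500)/3.3415 = 5.6487
df = 12

test statistic = 5.649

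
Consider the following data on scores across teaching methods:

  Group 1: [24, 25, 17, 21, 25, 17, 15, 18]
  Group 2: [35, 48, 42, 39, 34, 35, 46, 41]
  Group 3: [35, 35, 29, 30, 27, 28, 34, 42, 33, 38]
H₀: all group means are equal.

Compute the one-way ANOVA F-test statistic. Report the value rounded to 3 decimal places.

test statistic = 36.669

Group means [20.25, 40.00, 33.10], grand mean 31.269
SSB = Σnᵢ(x̄ᵢ−x̄)² = 1614.715; SSW = ΣΣ(x−x̄ᵢ)² = 506.400
MSB = 1614.715/2 = 807.3577; MSW = 506.400/23 = 22.0174
F = MSB/MSW = 36.6691
df = (2, 23)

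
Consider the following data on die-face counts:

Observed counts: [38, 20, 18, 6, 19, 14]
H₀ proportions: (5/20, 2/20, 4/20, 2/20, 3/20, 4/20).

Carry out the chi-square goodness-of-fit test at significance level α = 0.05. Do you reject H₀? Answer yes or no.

reject H₀: yes

n = 115; E_i = n·p_i = [28.75, 11.50, 23.00, 11.50, 17.25, 23.00]
χ² = (38−28.75)²/28.75 + (20−11.50)²/11.50 + (18−23.00)²/23.00 + (6−11.50)²/11.50 + (19−17.25)²/17.25 + (14−23.00)²/23.00 = 16.6754
df = 5
p-value (upper-tail) = 0.00516
At α=0.05: p < α → reject H₀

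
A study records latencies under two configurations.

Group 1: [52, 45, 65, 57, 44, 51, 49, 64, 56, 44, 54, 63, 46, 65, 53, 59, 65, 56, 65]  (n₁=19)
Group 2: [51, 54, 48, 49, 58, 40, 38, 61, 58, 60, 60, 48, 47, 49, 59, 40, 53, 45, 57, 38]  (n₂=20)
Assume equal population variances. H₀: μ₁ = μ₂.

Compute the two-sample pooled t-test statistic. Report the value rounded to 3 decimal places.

test statistic = 1.940

x̄₁=55.421, s₁=7.647, n₁=19
x̄₂=50.650, s₂=7.707, n₂=20
s_p² = [18·7.647² + 19·7.707²]/37 = 58.9509
SE = √(s_p²·(1/19+1/20)) = 2.4597
t = (55.421−50.650)/2.4597 = 1.9397
df = 37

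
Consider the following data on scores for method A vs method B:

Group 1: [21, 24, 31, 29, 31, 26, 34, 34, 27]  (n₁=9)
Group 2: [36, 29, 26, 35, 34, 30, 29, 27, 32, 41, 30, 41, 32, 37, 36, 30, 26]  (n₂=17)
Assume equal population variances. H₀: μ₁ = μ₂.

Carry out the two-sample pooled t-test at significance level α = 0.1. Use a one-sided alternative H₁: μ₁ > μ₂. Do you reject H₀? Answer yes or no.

x̄₁=28.556, s₁=4.447, n₁=9
x̄₂=32.412, s₂=4.718, n₂=17
s_p² = [8·4.447² + 16·4.718²]/24 = 21.4308
SE = √(s_p²·(1/9+1/17)) = 1.9084
t = (28.556−32.412)/1.9084 = -2.0207
df = 24
p-value (one-sided, H₁ greater) = 0.97270
At α=0.1: p ≥ α → fail to reject H₀

reject H₀: no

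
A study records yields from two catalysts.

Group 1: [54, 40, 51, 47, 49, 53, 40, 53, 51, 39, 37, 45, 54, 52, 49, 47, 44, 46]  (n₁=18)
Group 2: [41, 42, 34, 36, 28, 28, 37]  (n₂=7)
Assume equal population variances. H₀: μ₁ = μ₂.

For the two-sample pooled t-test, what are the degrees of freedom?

df = n₁ + n₂ − 2 = 18 + 7 − 2 = 23

degrees of freedom = 23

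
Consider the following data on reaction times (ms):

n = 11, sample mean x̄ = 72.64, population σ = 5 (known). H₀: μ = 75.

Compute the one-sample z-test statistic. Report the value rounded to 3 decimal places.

test statistic = -1.565

SE = σ/√n = 5/√11 = 1.5076
z = (x̄−μ₀)/SE = (72.64−75)/1.5076 = -1.5654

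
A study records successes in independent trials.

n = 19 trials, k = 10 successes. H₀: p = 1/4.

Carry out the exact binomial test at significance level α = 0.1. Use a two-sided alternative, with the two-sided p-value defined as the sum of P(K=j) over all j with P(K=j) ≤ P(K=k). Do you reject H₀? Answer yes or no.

Exact binomial: n=19, k=10, p₀=1/4=0.2500
P(X=j) = C(n,j)·p₀^j·(1−p₀)^(n−j); p = Σ P(X=j) over j with P(X=j) ≤ P(X=10)
p-value (two-sided) = 0.01313
At α=0.1: p < α → reject H₀

reject H₀: yes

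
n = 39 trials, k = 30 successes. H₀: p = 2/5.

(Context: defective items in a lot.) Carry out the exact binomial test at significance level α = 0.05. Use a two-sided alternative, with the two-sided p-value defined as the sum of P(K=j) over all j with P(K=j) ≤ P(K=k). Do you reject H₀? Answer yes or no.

Exact binomial: n=39, k=30, p₀=2/5=0.4000
P(X=j) = C(n,j)·p₀^j·(1−p₀)^(n−j); p = Σ P(X=j) over j with P(X=j) ≤ P(X=30)
p-value (two-sided) = 0.00000
At α=0.05: p < α → reject H₀

reject H₀: yes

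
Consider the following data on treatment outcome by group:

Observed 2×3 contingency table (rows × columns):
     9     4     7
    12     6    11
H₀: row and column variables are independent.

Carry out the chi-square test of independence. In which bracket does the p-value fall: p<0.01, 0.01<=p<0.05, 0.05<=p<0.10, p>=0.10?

p-value bracket: p>=0.10

Row totals [20, 29], col totals [21, 10, 18], n=49
χ² = (9−8.57)²/8.57 + (4−4.08)²/4.08 + (7−7.35)²/7.35 + (12−12.43)²/12.43 + (6−5.92)²/5.92 + (11−10.65)²/10.65 = 0.0666
df = 2
p-value (upper-tail) = 0.96723
→ bracket: p>=0.10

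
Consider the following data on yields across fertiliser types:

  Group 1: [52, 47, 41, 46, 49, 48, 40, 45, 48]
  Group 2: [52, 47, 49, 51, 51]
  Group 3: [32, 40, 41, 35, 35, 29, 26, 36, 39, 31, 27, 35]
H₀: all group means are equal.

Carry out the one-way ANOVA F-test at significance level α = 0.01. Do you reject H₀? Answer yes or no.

Group means [46.22, 50.00, 33.83], grand mean 41.231
SSB = Σnᵢ(x̄ᵢ−x̄)² = 1265.393; SSW = ΣΣ(x−x̄ᵢ)² = 399.222
MSB = 1265.393/2 = 632.6966; MSW = 399.222/23 = 17.3575
F = MSB/MSW = 36.4509
df = (2, 23)
p-value (upper-tail) = 0.00000
At α=0.01: p < α → reject H₀

reject H₀: yes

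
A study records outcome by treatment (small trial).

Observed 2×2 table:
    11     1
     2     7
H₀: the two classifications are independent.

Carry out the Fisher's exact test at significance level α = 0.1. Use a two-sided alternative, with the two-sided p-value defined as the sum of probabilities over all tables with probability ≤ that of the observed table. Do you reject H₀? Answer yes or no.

reject H₀: yes

Margins: r₁=12, r₂=9, c₁=13, c₂=8, n=21
p_obs = C(12,11)·C(9,2)/C(21,13); sum pmf over tables with pmf ≤ p_obs
p-value (two-sided) = 0.00217
At α=0.1: p < α → reject H₀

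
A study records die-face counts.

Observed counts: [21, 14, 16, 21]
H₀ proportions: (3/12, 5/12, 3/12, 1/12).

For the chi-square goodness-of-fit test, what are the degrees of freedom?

df = k − 1 = 4 − 1 = 3

degrees of freedom = 3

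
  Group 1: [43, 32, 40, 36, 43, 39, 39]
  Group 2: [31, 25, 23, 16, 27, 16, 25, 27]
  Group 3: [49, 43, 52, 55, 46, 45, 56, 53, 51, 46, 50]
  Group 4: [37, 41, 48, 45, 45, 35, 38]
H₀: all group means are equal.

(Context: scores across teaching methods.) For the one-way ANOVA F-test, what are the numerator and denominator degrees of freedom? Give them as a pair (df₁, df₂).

k = 4 groups, N = 33 total
df = (k−1, N−k) = (4−1, 33−4) = (3, 29)

degrees of freedom = [3, 29]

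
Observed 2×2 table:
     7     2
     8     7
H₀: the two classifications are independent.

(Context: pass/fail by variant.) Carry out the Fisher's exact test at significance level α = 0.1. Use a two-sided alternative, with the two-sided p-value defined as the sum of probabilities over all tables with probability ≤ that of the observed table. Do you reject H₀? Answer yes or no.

Margins: r₁=9, r₂=15, c₁=15, c₂=9, n=24
p_obs = C(9,7)·C(15,8)/C(24,15); sum pmf over tables with pmf ≤ p_obs
p-value (two-sided) = 0.38907
At α=0.1: p ≥ α → fail to reject H₀

reject H₀: no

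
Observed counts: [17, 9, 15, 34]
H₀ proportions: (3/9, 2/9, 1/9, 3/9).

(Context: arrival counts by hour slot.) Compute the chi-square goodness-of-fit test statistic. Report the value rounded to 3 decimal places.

n = 75; E_i = n·p_i = [25.00, 16.67, 8.33, 25.00]
χ² = (17−25.00)²/25.00 + (9−16.67)²/16.67 + (15−8.33)²/8.33 + (34−25.00)²/25.00 = 14.6600
df = 3

test statistic = 14.660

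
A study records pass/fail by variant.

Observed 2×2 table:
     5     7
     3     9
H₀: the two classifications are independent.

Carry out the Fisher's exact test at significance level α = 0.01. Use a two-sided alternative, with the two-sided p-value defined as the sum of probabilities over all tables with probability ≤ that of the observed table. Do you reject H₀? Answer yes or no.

Margins: r₁=12, r₂=12, c₁=8, c₂=16, n=24
p_obs = C(12,5)·C(12,3)/C(24,8); sum pmf over tables with pmf ≤ p_obs
p-value (two-sided) = 0.66685
At α=0.01: p ≥ α → fail to reject H₀

reject H₀: no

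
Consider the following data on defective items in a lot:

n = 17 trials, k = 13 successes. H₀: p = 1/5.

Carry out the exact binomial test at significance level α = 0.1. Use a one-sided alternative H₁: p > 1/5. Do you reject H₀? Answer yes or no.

reject H₀: yes

Exact binomial: n=17, k=13, p₀=1/5=0.2000
P(X≥13) from Σ C(n,i)·p₀^i·(1−p₀)^(n−i)
p-value (one-sided, H₁ greater) = 0.00000
At α=0.1: p < α → reject H₀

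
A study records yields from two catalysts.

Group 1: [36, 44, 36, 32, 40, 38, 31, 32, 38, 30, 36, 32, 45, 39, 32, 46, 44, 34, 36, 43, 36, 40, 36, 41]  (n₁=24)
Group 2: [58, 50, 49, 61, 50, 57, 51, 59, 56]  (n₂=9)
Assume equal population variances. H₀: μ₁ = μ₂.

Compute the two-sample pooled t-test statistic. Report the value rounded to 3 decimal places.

x̄₁=37.375, s₁=4.735, n₁=24
x̄₂=54.556, s₂=4.558, n₂=9
s_p² = [23·4.735² + 8·4.558²]/31 = 21.9951
SE = √(s_p²·(1/24+1/9)) = 1.8331
t = (37.375−54.556)/1.8331 = -9.3723
df = 31

test statistic = -9.372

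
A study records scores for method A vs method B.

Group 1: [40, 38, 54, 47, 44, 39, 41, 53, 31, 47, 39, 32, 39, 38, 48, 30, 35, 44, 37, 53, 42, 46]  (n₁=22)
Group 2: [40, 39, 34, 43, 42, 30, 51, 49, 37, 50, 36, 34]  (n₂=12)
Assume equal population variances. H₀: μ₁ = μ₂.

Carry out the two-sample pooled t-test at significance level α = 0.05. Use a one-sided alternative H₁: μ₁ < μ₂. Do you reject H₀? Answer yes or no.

x̄₁=41.682, s₁=6.890, n₁=22
x̄₂=40.417, s₂=6.815, n₂=12
s_p² = [21·6.890² + 11·6.815²]/32 = 47.1153
SE = √(s_p²·(1/22+1/12)) = 2.4633
t = (41.682−40.417)/2.4633 = 0.5136
df = 32
p-value (one-sided, H₁ less) = 0.69447
At α=0.05: p ≥ α → fail to reject H₀

reject H₀: no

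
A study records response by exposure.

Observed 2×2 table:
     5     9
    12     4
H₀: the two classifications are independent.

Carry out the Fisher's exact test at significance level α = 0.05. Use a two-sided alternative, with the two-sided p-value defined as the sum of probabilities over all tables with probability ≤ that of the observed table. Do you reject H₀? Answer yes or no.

reject H₀: no

Margins: r₁=14, r₂=16, c₁=17, c₂=13, n=30
p_obs = C(14,5)·C(16,12)/C(30,17); sum pmf over tables with pmf ≤ p_obs
p-value (two-sided) = 0.06336
At α=0.05: p ≥ α → fail to reject H₀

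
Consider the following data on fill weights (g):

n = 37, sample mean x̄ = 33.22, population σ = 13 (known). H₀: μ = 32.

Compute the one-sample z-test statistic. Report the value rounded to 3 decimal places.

SE = σ/√n = 13/√37 = 2.1372
z = (x̄−μ₀)/SE = (33.22−32)/2.1372 = 0.5708

test statistic = 0.571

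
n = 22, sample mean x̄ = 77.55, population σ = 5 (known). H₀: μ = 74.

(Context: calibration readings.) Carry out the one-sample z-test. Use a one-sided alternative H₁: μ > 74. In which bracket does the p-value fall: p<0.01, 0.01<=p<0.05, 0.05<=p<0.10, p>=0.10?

p-value bracket: p<0.01

SE = σ/√n = 5/√22 = 1.0660
z = (x̄−μ₀)/SE = (77.55−74)/1.0660 = 3.3302
p-value (one-sided, H₁ greater) = 0.00043
→ bracket: p<0.01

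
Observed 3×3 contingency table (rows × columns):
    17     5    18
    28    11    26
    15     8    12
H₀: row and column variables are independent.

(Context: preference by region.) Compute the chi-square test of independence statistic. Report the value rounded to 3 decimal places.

test statistic = 1.709

Row totals [40, 65, 35], col totals [60, 24, 56], n=140
χ² = (17−17.14)²/17.14 + (5−6.86)²/6.86 + (18−16.00)²/16.00 + (28−27.86)²/27.86 + (11−11.14)²/11.14 + (26−26.00)²/26.00 + (15−15.00)²/15.00 + (8−6.00)²/6.00 + (12−14.00)²/14.00 = 1.7091
df = 4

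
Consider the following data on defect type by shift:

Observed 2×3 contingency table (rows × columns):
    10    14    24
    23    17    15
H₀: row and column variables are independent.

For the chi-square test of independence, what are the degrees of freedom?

df = (r−1)(c−1) = (2−1)·(3−1) = 2

degrees of freedom = 2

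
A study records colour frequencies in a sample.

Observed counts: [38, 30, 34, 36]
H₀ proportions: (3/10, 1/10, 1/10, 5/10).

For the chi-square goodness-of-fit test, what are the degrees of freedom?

df = k − 1 = 4 − 1 = 3

degrees of freedom = 3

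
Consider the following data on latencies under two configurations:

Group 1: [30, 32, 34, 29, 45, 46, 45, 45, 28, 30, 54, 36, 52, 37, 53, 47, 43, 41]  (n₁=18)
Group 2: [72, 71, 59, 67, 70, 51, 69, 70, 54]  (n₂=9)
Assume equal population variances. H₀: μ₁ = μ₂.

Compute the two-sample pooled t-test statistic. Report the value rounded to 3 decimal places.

x̄₁=40.389, s₁=8.631, n₁=18
x̄₂=64.778, s₂=7.965, n₂=9
s_p² = [17·8.631² + 8·7.965²]/25 = 70.9533
SE = √(s_p²·(1/18+1/9)) = 3.4388
t = (40.389−64.778)/3.4388 = -7.0922
df = 25

test statistic = -7.092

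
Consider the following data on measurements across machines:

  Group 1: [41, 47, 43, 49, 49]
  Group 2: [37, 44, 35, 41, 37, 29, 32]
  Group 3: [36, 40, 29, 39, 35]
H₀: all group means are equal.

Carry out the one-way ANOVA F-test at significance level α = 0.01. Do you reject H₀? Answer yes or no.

Group means [45.80, 36.43, 35.80], grand mean 39.000
SSB = Σnᵢ(x̄ᵢ−x̄)² = 328.686; SSW = ΣΣ(x−x̄ᵢ)² = 283.314
MSB = 328.686/2 = 164.3429; MSW = 283.314/14 = 20.2367
F = MSB/MSW = 8.1210
df = (2, 14)
p-value (upper-tail) = 0.00456
At α=0.01: p < α → reject H₀

reject H₀: yes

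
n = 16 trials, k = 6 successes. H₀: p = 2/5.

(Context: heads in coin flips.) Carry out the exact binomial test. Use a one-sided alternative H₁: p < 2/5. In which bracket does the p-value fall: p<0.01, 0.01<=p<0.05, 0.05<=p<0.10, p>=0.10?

Exact binomial: n=16, k=6, p₀=2/5=0.4000
P(X≤6) from Σ C(n,i)·p₀^i·(1−p₀)^(n−i)
p-value (one-sided, H₁ less) = 0.52717
→ bracket: p>=0.10

p-value bracket: p>=0.10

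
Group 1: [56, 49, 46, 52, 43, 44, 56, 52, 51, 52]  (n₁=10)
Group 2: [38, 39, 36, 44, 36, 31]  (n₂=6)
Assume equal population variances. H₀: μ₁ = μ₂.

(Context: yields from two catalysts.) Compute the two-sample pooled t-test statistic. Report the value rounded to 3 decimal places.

x̄₁=50.100, s₁=4.557, n₁=10
x̄₂=37.333, s₂=4.274, n₂=6
s_p² = [9·4.557² + 5·4.274²]/14 = 19.8738
SE = √(s_p²·(1/10+1/6)) = 2.3021
t = (50.100−37.333)/2.3021 = 5.5457
df = 14

test statistic = 5.546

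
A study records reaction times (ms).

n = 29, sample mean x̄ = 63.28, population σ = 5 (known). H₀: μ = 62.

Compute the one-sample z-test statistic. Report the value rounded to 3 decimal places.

SE = σ/√n = 5/√29 = 0.9285
z = (x̄−μ₀)/SE = (63.28−62)/0.9285 = 1.3786

test statistic = 1.379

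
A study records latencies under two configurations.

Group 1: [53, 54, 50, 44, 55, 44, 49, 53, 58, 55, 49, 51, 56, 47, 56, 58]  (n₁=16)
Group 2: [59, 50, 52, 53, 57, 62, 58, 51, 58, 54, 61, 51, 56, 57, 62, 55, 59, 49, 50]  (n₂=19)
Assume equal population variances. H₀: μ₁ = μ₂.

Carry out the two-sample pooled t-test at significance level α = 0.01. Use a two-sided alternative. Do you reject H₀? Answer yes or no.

reject H₀: no

x̄₁=52.000, s₁=4.502, n₁=16
x̄₂=55.474, s₂=4.221, n₂=19
s_p² = [15·4.502² + 18·4.221²]/33 = 18.9314
SE = √(s_p²·(1/16+1/19)) = 1.4763
t = (52.000−55.474)/1.4763 = -2.3529
df = 33
p-value (two-sided) = 0.02474
At α=0.01: p ≥ α → fail to reject H₀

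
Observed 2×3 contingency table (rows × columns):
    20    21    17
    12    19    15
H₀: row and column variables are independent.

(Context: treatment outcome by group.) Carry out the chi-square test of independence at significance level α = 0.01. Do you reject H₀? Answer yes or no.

Row totals [58, 46], col totals [32, 40, 32], n=104
χ² = (20−17.85)²/17.85 + (21−22.31)²/22.31 + (17−17.85)²/17.85 + (12−14.15)²/14.15 + (19−17.69)²/17.69 + (15−14.15)²/14.15 = 0.8517
df = 2
p-value (upper-tail) = 0.65321
At α=0.01: p ≥ α → fail to reject H₀

reject H₀: no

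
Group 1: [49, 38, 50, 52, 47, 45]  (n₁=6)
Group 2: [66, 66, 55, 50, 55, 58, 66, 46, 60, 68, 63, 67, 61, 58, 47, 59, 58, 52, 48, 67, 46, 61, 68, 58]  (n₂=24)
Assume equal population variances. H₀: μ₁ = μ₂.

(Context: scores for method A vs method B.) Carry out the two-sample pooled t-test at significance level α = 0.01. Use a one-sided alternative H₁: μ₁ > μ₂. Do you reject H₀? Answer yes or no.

x̄₁=46.833, s₁=4.956, n₁=6
x̄₂=58.458, s₂=7.295, n₂=24
s_p² = [5·4.956² + 23·7.295²]/28 = 48.0997
SE = √(s_p²·(1/6+1/24)) = 3.1656
t = (46.833−58.458)/3.1656 = -3.6723
df = 28
p-value (one-sided, H₁ greater) = 0.99950
At α=0.01: p ≥ α → fail to reject H₀

reject H₀: no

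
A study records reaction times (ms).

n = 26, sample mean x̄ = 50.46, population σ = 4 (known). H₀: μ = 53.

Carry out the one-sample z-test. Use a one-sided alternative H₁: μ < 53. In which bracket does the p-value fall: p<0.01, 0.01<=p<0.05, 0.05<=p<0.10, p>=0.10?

p-value bracket: p<0.01

SE = σ/√n = 4/√26 = 0.7845
z = (x̄−μ₀)/SE = (50.46−53)/0.7845 = -3.2379
p-value (one-sided, H₁ less) = 0.00060
→ bracket: p<0.01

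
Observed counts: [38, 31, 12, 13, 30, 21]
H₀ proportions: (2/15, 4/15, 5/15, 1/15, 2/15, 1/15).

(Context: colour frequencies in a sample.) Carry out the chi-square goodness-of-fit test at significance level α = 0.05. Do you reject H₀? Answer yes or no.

reject H₀: yes

n = 145; E_i = n·p_i = [19.33, 38.67, 48.33, 9.67, 19.33, 9.67]
χ² = (38−19.33)²/19.33 + (31−38.67)²/38.67 + (12−48.33)²/48.33 + (13−9.67)²/9.67 + (30−19.33)²/19.33 + (21−9.67)²/9.67 = 67.1776
df = 5
p-value (upper-tail) = 0.00000
At α=0.05: p < α → reject H₀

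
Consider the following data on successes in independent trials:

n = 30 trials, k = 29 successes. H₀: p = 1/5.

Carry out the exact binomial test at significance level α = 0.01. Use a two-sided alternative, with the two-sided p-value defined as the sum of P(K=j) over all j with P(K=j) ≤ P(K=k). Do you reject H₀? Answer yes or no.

reject H₀: yes

Exact binomial: n=30, k=29, p₀=1/5=0.2000
P(X=j) = C(n,j)·p₀^j·(1−p₀)^(n−j); p = Σ P(X=j) over j with P(X=j) ≤ P(X=29)
p-value (two-sided) = 0.00000
At α=0.01: p < α → reject H₀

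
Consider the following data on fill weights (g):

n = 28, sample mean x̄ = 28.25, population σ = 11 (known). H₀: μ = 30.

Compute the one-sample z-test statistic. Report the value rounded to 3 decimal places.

SE = σ/√n = 11/√28 = 2.0788
z = (x̄−μ₀)/SE = (28.25−30)/2.0788 = -0.8418

test statistic = -0.842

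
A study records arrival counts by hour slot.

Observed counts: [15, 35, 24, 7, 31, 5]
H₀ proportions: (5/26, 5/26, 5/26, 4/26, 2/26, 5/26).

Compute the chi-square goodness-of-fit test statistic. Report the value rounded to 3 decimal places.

n = 117; E_i = n·p_i = [22.50, 22.50, 22.50, 18.00, 9.00, 22.50]
χ² = (15−22.50)²/22.50 + (35−22.50)²/22.50 + (24−22.50)²/22.50 + (7−18.00)²/18.00 + (31−9.00)²/9.00 + (5−22.50)²/22.50 = 83.6556
df = 5

test statistic = 83.656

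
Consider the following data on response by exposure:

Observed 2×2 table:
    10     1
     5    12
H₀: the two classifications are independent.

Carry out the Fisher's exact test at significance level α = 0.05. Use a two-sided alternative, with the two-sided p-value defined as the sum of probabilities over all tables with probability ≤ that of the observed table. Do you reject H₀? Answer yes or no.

Margins: r₁=11, r₂=17, c₁=15, c₂=13, n=28
p_obs = C(11,10)·C(17,5)/C(28,15); sum pmf over tables with pmf ≤ p_obs
p-value (two-sided) = 0.00208
At α=0.05: p < α → reject H₀

reject H₀: yes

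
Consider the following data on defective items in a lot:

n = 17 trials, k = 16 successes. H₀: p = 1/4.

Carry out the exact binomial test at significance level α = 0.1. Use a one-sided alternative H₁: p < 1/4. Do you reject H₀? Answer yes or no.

Exact binomial: n=17, k=16, p₀=1/4=0.2500
P(X≤16) from Σ C(n,i)·p₀^i·(1−p₀)^(n−i)
p-value (one-sided, H₁ less) = 1.00000
At α=0.1: p ≥ α → fail to reject H₀

reject H₀: no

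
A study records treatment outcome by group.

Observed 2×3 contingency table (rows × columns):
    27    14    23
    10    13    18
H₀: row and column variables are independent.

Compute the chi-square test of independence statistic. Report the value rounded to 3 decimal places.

Row totals [64, 41], col totals [37, 27, 41], n=105
χ² = (27−22.55)²/22.55 + (14−16.46)²/16.46 + (23−24.99)²/24.99 + (10−14.45)²/14.45 + (13−10.54)²/10.54 + (18−16.01)²/16.01 = 3.5919
df = 2

test statistic = 3.592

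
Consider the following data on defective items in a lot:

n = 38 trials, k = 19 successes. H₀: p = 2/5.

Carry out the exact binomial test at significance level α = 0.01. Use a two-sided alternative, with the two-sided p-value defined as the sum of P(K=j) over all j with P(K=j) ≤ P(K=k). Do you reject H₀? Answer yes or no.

Exact binomial: n=38, k=19, p₀=2/5=0.4000
P(X=j) = C(n,j)·p₀^j·(1−p₀)^(n−j); p = Σ P(X=j) over j with P(X=j) ≤ P(X=19)
p-value (two-sided) = 0.24646
At α=0.01: p ≥ α → fail to reject H₀

reject H₀: no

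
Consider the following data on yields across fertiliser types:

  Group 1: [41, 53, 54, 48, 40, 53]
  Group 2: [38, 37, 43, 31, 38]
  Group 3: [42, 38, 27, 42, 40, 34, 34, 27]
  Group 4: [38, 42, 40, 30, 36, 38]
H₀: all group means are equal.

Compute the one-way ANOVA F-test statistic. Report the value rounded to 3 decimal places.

Group means [48.17, 37.40, 35.50, 37.33], grand mean 39.360
SSB = Σnᵢ(x̄ᵢ−x̄)² = 628.393; SSW = ΣΣ(x−x̄ᵢ)² = 617.367
MSB = 628.393/3 = 209.4644; MSW = 617.367/21 = 29.3984
F = MSB/MSW = 7.1250
df = (3, 21)

test statistic = 7.125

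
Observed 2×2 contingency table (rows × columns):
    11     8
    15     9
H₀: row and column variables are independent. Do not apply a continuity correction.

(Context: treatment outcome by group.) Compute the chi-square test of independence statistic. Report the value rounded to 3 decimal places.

test statistic = 0.094

Row totals [19, 24], col totals [26, 17], n=43
χ² = (11−11.49)²/11.49 + (8−7.51)²/7.51 + (15−14.51)²/14.51 + (9−9.49)²/9.49 = 0.0941
df = 1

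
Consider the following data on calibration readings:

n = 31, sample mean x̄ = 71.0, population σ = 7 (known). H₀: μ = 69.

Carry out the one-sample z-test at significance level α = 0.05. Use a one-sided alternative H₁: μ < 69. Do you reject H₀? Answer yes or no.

reject H₀: no

SE = σ/√n = 7/√31 = 1.2572
z = (x̄−μ₀)/SE = (71.0−69)/1.2572 = 1.5908
p-value (one-sided, H₁ less) = 0.94417
At α=0.05: p ≥ α → fail to reject H₀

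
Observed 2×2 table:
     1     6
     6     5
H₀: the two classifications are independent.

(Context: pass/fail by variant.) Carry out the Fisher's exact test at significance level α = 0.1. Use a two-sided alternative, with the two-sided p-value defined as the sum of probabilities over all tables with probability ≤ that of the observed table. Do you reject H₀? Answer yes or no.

Margins: r₁=7, r₂=11, c₁=7, c₂=11, n=18
p_obs = C(7,1)·C(11,6)/C(18,7); sum pmf over tables with pmf ≤ p_obs
p-value (two-sided) = 0.15074
At α=0.1: p ≥ α → fail to reject H₀

reject H₀: no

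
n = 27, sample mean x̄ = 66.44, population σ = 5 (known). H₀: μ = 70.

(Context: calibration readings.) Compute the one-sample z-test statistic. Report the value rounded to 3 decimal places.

test statistic = -3.700

SE = σ/√n = 5/√27 = 0.9623
z = (x̄−μ₀)/SE = (66.44−70)/0.9623 = -3.6997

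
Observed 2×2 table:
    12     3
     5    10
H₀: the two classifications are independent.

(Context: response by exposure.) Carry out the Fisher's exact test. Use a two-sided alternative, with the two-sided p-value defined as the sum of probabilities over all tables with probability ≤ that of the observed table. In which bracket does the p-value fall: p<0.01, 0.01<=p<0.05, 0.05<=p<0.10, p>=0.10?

p-value bracket: 0.01<=p<0.05

Margins: r₁=15, r₂=15, c₁=17, c₂=13, n=30
p_obs = C(15,12)·C(15,5)/C(30,17); sum pmf over tables with pmf ≤ p_obs
p-value (two-sided) = 0.02533
→ bracket: 0.01<=p<0.05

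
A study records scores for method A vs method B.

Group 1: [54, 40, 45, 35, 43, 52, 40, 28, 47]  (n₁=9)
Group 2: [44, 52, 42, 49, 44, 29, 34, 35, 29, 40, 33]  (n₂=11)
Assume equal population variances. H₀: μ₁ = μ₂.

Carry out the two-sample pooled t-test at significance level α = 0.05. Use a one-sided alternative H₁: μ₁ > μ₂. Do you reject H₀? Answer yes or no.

x̄₁=42.667, s₁=8.124, n₁=9
x̄₂=39.182, s₂=7.782, n₂=11
s_p² = [8·8.124² + 10·7.782²]/18 = 62.9798
SE = √(s_p²·(1/9+1/11)) = 3.5670
t = (42.667−39.182)/3.5670 = 0.9770
df = 18
p-value (one-sided, H₁ greater) = 0.17076
At α=0.05: p ≥ α → fail to reject H₀

reject H₀: no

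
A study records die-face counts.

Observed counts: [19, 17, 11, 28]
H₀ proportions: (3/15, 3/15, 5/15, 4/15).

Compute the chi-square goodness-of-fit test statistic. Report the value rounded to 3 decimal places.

n = 75; E_i = n·p_i = [15.00, 15.00, 25.00, 20.00]
χ² = (19−15.00)²/15.00 + (17−15.00)²/15.00 + (11−25.00)²/25.00 + (28−20.00)²/20.00 = 12.3733
df = 3

test statistic = 12.373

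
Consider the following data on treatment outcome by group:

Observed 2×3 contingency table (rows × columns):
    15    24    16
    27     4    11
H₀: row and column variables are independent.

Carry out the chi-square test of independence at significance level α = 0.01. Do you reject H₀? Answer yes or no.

reject H₀: yes

Row totals [55, 42], col totals [42, 28, 27], n=97
χ² = (15−23.81)²/23.81 + (24−15.88)²/15.88 + (16−15.31)²/15.31 + (27−18.19)²/18.19 + (4−12.12)²/12.12 + (11−11.69)²/11.69 = 17.2070
df = 2
p-value (upper-tail) = 0.00018
At α=0.01: p < α → reject H₀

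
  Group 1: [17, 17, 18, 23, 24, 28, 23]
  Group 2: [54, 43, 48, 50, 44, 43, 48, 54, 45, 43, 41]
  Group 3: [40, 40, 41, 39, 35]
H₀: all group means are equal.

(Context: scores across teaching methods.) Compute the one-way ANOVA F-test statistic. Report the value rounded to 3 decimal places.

test statistic = 82.364

Group means [21.43, 46.64, 39.00], grand mean 37.304
SSB = Σnᵢ(x̄ᵢ−x̄)² = 2736.610; SSW = ΣΣ(x−x̄ᵢ)² = 332.260
MSB = 2736.610/2 = 1368.3049; MSW = 332.260/20 = 16.6130
F = MSB/MSW = 82.3636
df = (2, 20)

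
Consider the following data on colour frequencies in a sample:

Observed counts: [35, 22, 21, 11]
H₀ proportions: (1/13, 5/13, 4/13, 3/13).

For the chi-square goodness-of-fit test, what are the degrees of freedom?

df = k − 1 = 4 − 1 = 3

degrees of freedom = 3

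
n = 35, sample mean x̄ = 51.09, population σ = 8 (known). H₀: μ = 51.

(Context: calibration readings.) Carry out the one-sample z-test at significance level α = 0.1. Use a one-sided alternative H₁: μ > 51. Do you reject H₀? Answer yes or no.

SE = σ/√n = 8/√35 = 1.3522
z = (x̄−μ₀)/SE = (51.09−51)/1.3522 = 0.0666
p-value (one-sided, H₁ greater) = 0.47347
At α=0.1: p ≥ α → fail to reject H₀

reject H₀: no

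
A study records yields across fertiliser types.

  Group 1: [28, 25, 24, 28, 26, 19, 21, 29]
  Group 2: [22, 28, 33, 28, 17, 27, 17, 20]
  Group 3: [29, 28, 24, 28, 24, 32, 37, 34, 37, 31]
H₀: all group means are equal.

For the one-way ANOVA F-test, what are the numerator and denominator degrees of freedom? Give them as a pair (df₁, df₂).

k = 3 groups, N = 26 total
df = (k−1, N−k) = (3−1, 26−3) = (2, 23)

degrees of freedom = [2, 23]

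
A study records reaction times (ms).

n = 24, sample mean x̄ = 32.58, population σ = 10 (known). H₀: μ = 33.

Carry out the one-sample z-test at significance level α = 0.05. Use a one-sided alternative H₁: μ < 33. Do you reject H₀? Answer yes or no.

reject H₀: no

SE = σ/√n = 10/√24 = 2.0412
z = (x̄−μ₀)/SE = (32.58−33)/2.0412 = -0.2058
p-value (one-sided, H₁ less) = 0.41849
At α=0.05: p ≥ α → fail to reject H₀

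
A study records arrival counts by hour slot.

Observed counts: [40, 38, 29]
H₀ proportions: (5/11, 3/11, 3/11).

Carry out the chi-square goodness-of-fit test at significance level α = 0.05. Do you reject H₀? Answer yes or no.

reject H₀: no

n = 107; E_i = n·p_i = [48.64, 29.18, 29.18]
χ² = (40−48.64)²/48.64 + (38−29.18)²/29.18 + (29−29.18)²/29.18 = 4.1994
df = 2
p-value (upper-tail) = 0.12249
At α=0.05: p ≥ α → fail to reject H₀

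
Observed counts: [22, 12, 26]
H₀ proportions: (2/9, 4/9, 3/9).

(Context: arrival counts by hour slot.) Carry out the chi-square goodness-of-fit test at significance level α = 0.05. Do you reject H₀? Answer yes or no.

reject H₀: yes

n = 60; E_i = n·p_i = [13.33, 26.67, 20.00]
χ² = (22−13.33)²/13.33 + (12−26.67)²/26.67 + (26−20.00)²/20.00 = 15.5000
df = 2
p-value (upper-tail) = 0.00043
At α=0.05: p < α → reject H₀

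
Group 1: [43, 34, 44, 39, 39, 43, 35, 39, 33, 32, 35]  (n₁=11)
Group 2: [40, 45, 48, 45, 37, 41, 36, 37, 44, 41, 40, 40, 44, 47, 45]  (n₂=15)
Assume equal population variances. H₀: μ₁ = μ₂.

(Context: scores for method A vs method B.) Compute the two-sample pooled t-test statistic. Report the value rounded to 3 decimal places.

x̄₁=37.818, s₁=4.285, n₁=11
x̄₂=42.000, s₂=3.742, n₂=15
s_p² = [10·4.285² + 14·3.742²]/24 = 15.8182
SE = √(s_p²·(1/11+1/15)) = 1.5788
t = (37.818−42.000)/1.5788 = -2.6488
df = 24

test statistic = -2.649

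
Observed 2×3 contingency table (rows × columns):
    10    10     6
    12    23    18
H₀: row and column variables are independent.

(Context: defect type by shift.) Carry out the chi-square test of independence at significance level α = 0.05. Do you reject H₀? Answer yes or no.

Row totals [26, 53], col totals [22, 33, 24], n=79
χ² = (10−7.24)²/7.24 + (10−10.86)²/10.86 + (6−7.90)²/7.90 + (12−14.76)²/14.76 + (23−22.14)²/22.14 + (18−16.10)²/16.10 = 2.3496
df = 2
p-value (upper-tail) = 0.30887
At α=0.05: p ≥ α → fail to reject H₀

reject H₀: no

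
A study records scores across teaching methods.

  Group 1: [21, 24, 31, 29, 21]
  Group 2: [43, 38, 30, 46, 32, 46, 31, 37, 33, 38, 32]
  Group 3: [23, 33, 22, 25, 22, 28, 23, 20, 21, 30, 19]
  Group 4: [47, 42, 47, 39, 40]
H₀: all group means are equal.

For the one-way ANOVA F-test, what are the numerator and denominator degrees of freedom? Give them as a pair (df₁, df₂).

k = 4 groups, N = 32 total
df = (k−1, N−k) = (4−1, 32−4) = (3, 28)

degrees of freedom = [3, 28]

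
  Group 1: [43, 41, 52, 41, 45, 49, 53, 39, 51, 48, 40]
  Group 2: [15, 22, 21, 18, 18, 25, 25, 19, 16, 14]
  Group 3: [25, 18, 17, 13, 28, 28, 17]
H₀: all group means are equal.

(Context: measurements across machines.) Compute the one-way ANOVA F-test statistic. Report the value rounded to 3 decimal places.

test statistic = 88.887

Group means [45.64, 19.30, 20.86], grand mean 30.036
SSB = Σnᵢ(x̄ᵢ−x̄)² = 4419.462; SSW = ΣΣ(x−x̄ᵢ)² = 621.503
MSB = 4419.462/2 = 2209.7308; MSW = 621.503/25 = 24.8601
F = MSB/MSW = 88.8866
df = (2, 25)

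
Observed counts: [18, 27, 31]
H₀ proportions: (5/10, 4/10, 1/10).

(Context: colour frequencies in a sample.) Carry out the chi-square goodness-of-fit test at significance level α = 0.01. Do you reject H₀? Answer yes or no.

reject H₀: yes

n = 76; E_i = n·p_i = [38.00, 30.40, 7.60]
χ² = (18−38.00)²/38.00 + (27−30.40)²/30.40 + (31−7.60)²/7.60 = 82.9539
df = 2
p-value (upper-tail) = 0.00000
At α=0.01: p < α → reject H₀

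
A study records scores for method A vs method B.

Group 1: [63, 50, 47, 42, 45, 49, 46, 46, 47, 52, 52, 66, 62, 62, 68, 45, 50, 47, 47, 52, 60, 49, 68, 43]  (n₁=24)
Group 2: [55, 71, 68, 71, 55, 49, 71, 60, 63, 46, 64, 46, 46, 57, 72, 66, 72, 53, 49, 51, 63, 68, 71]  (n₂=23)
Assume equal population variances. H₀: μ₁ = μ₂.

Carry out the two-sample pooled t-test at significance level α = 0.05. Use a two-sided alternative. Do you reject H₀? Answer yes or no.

reject H₀: yes

x̄₁=52.417, s₁=8.251, n₁=24
x̄₂=60.304, s₂=9.503, n₂=23
s_p² = [23·8.251² + 22·9.503²]/45 = 78.9490
SE = √(s_p²·(1/24+1/23)) = 2.5927
t = (52.417−60.304)/2.5927 = -3.0423
df = 45
p-value (two-sided) = 0.00391
At α=0.05: p < α → reject H₀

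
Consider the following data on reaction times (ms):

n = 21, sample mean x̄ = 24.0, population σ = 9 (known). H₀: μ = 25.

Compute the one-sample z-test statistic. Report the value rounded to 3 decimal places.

test statistic = -0.509

SE = σ/√n = 9/√21 = 1.9640
z = (x̄−μ₀)/SE = (24.0−25)/1.9640 = -0.5092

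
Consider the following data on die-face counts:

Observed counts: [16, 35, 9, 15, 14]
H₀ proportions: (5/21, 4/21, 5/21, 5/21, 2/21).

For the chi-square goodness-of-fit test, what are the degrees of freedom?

df = k − 1 = 5 − 1 = 4

degrees of freedom = 4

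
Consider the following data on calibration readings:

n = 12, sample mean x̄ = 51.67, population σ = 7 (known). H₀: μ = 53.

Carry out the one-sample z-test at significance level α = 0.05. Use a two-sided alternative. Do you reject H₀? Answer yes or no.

SE = σ/√n = 7/√12 = 2.0207
z = (x̄−μ₀)/SE = (51.67−53)/2.0207 = -0.6582
p-value (two-sided) = 0.51042
At α=0.05: p ≥ α → fail to reject H₀

reject H₀: no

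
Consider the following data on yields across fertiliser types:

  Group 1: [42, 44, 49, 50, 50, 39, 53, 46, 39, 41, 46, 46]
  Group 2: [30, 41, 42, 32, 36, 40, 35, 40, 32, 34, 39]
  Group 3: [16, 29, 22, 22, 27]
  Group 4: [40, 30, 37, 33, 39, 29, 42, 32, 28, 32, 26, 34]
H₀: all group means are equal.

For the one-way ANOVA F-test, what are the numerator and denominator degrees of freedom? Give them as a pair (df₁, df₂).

k = 4 groups, N = 40 total
df = (k−1, N−k) = (4−1, 40−4) = (3, 36)

degrees of freedom = [3, 36]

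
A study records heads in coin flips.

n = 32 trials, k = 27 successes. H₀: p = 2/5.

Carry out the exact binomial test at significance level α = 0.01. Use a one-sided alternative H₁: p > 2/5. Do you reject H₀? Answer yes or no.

Exact binomial: n=32, k=27, p₀=2/5=0.4000
P(X≥27) from Σ C(n,i)·p₀^i·(1−p₀)^(n−i)
p-value (one-sided, H₁ greater) = 0.00000
At α=0.01: p < α → reject H₀

reject H₀: yes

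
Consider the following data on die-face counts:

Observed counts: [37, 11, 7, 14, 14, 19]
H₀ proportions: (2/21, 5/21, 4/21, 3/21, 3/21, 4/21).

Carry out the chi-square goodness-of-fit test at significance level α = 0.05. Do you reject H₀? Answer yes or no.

reject H₀: yes

n = 102; E_i = n·p_i = [9.71, 24.29, 19.43, 14.57, 14.57, 19.43]
χ² = (37−9.71)²/9.71 + (11−24.29)²/24.29 + (7−19.43)²/19.43 + (14−14.57)²/14.57 + (14−14.57)²/14.57 + (19−19.43)²/19.43 = 91.9137
df = 5
p-value (upper-tail) = 0.00000
At α=0.05: p < α → reject H₀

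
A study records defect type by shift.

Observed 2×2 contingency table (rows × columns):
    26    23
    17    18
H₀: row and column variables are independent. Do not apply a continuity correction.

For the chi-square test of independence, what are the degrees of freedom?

degrees of freedom = 1

df = (r−1)(c−1) = (2−1)·(2−1) = 1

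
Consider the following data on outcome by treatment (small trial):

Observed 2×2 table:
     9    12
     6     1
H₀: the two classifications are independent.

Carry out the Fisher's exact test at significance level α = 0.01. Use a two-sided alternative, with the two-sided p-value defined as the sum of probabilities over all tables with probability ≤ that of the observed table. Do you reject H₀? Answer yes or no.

reject H₀: no

Margins: r₁=21, r₂=7, c₁=15, c₂=13, n=28
p_obs = C(21,9)·C(7,6)/C(28,15); sum pmf over tables with pmf ≤ p_obs
p-value (two-sided) = 0.08357
At α=0.01: p ≥ α → fail to reject H₀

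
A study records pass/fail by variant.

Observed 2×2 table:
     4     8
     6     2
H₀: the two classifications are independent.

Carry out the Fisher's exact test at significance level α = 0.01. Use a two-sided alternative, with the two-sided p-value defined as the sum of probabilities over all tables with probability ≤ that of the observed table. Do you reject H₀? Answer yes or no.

reject H₀: no

Margins: r₁=12, r₂=8, c₁=10, c₂=10, n=20
p_obs = C(12,4)·C(8,6)/C(20,10); sum pmf over tables with pmf ≤ p_obs
p-value (two-sided) = 0.16980
At α=0.01: p ≥ α → fail to reject H₀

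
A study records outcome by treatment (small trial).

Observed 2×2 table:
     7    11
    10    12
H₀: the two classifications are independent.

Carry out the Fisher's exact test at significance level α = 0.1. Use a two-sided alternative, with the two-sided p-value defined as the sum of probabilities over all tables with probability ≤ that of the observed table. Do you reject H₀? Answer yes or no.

reject H₀: no

Margins: r₁=18, r₂=22, c₁=17, c₂=23, n=40
p_obs = C(18,7)·C(22,10)/C(40,17); sum pmf over tables with pmf ≤ p_obs
p-value (two-sided) = 0.75470
At α=0.1: p ≥ α → fail to reject H₀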